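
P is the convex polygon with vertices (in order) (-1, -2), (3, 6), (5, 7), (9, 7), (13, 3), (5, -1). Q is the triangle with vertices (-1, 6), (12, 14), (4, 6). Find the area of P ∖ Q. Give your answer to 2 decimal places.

69.50

|P| = 70, |P∩Q| = 0.5.
|P ∖ Q| = |P| − |P∩Q| = 70 − 0.5 = 69.50.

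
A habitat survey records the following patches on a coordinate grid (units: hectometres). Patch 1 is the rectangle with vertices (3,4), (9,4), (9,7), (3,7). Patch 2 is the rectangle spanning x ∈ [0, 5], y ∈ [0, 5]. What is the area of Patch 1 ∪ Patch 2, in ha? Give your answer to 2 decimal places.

41.00

By inclusion–exclusion:
Individual areas: |Patch 1| = 18, |Patch 2| = 25.
|Patch 1∩Patch 2|: x∈[3,5], y∈[4,5] → 2·1 = 2.
|Patch 1 ∪ Patch 2| = 43 − 2 = 41.00.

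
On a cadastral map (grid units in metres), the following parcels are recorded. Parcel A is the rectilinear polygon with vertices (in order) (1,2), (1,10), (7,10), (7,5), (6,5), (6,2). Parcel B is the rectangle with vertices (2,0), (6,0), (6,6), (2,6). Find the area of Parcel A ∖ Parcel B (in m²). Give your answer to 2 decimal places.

29.00

|Parcel A| = 45, |Parcel A∩Parcel B| = 16.
|Parcel A ∖ Parcel B| = |Parcel A| − |Parcel A∩Parcel B| = 45 − 16 = 29.00.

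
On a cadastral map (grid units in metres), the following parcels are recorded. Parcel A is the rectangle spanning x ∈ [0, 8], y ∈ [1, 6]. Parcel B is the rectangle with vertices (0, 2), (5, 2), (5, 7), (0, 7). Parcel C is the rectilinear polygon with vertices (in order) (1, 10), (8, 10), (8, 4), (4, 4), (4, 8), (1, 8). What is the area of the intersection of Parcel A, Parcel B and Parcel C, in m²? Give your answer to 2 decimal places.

2.00

The intersection is the polygon with vertices (5,4), (4,4), (4,6), (5,6).
By the shoelace formula its area is 2.00.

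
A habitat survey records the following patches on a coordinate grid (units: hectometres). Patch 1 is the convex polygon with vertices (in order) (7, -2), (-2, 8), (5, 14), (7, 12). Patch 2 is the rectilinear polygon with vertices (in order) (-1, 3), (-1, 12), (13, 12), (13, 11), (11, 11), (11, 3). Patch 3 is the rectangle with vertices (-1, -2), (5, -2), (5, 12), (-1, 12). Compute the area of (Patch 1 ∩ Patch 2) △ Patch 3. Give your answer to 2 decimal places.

60.57

|Patch 1 ∩ Patch 2| = 59.4325.
|(Patch 1 ∩ Patch 2) ∩ Patch 3| = 41.4325.
|(Patch 1 ∩ Patch 2) △ Patch 3| = 59.4325 + 84 − 82.8651 = 60.57.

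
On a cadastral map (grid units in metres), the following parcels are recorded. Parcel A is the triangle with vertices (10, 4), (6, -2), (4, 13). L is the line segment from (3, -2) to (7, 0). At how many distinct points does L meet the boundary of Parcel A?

1

The segment meets the boundary at (5.812,-0.594).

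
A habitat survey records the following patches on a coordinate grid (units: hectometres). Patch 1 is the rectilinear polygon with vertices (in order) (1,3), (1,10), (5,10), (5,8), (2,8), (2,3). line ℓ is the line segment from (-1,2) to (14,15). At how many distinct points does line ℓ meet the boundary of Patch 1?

2

The segment meets the boundary at (1,3.733), (2,4.6).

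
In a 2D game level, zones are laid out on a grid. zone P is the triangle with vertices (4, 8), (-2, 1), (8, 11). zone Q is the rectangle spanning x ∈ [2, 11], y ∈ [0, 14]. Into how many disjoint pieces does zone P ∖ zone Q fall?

zone P ∖ zone Q is a single connected region.

1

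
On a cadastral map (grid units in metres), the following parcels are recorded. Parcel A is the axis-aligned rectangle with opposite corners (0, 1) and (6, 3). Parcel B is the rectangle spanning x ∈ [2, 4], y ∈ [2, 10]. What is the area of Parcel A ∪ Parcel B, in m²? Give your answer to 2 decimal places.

By inclusion–exclusion:
Individual areas: |Parcel A| = 12, |Parcel B| = 16.
|Parcel A∩Parcel B|: x∈[2,4], y∈[2,3] → 2·1 = 2.
|Parcel A ∪ Parcel B| = 28 − 2 = 26.00.

26.00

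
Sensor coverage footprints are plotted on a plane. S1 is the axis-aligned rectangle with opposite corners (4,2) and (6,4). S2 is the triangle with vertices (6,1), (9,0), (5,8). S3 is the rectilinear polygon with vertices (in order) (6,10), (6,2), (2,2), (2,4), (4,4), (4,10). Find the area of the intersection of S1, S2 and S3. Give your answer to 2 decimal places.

The intersection is the polygon with vertices (6,2), (5.857,2), (5.571,4), (6,4).
By the shoelace formula its area is 0.57.

0.57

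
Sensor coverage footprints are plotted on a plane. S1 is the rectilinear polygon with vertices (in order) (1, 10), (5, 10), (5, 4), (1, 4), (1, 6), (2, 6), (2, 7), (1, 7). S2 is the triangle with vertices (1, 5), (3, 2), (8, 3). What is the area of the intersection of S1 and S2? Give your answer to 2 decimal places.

The intersection is the polygon with vertices (1.667,4), (1,5), (4.5,4).
By the shoelace formula its area is 1.42.

1.42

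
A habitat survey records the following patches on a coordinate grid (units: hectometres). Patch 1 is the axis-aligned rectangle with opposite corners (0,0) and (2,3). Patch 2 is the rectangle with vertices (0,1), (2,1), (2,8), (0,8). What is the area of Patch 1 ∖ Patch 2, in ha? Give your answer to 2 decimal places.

|Patch 1∩Patch 2|: x∈[0,2], y∈[1,3] → 2·2 = 4.
|Patch 1| = 6.
|Patch 1 ∖ Patch 2| = |Patch 1| − |Patch 1∩Patch 2| = 6 − 4 = 2.00.

2.00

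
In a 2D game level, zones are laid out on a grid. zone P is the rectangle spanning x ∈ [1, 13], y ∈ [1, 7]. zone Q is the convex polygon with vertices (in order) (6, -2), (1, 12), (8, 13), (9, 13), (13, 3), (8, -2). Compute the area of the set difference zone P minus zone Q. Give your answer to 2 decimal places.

22.34

|zone P| = 72, |zone P∩zone Q| = 49.6571.
|zone P ∖ zone Q| = |zone P| − |zone P∩zone Q| = 72 − 49.6571 = 22.34.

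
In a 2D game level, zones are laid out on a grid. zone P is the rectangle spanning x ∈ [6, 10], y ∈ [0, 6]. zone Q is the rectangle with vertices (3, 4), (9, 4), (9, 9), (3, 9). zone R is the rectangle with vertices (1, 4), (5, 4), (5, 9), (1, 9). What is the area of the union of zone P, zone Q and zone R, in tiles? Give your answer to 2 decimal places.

58.00

By inclusion–exclusion:
Individual areas: |zone P| = 24, |zone Q| = 30, |zone R| = 20.
|zone P∩zone Q|: x∈[6,9], y∈[4,6] → 3·2 = 6.
|zone P∩zone R| = 0 (no overlap).
|zone Q∩zone R|: x∈[3,5], y∈[4,9] → 2·5 = 10.
|zone P∩zone Q∩zone R| = 0.
|zone P ∪ zone Q ∪ zone R| = 74 − 16 + 0 = 58.00.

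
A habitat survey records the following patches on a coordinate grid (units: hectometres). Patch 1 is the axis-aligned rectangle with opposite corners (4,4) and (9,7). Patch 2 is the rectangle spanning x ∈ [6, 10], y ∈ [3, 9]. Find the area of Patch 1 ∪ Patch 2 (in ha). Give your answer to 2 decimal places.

30.00

By inclusion–exclusion:
Individual areas: |Patch 1| = 15, |Patch 2| = 24.
|Patch 1∩Patch 2|: x∈[6,9], y∈[4,7] → 3·3 = 9.
|Patch 1 ∪ Patch 2| = 39 − 9 = 30.00.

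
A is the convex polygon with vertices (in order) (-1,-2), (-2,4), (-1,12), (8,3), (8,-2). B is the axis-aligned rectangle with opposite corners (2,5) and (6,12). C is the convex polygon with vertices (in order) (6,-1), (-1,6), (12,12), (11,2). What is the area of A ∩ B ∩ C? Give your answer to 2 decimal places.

The intersection is the polygon with vertices (2,5), (2,7.385), (3.105,7.895), (6,5).
By the shoelace formula its area is 7.11.

7.11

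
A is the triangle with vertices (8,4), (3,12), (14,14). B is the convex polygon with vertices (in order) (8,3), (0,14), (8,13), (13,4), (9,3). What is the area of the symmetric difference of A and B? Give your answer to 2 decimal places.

46.59

|A| = 49, |B| = 65.5, |A∩B| = 33.9533.
|A △ B| = |A| + |B| − 2·|A∩B| = 49 + 65.5 − 67.9067 = 46.59.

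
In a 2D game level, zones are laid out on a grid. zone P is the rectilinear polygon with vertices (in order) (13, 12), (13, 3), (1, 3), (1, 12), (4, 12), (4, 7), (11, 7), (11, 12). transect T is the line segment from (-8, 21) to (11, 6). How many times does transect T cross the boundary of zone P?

The segment meets the boundary at (4,11.526), (9.733,7), (3.4,12).

3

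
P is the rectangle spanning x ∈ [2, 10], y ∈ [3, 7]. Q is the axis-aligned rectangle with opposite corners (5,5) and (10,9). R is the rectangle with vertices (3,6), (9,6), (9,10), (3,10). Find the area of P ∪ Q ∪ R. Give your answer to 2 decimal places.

52.00

By inclusion–exclusion:
Individual areas: |P| = 32, |Q| = 20, |R| = 24.
|P∩Q|: x∈[5,10], y∈[5,7] → 5·2 = 10.
|P∩R|: x∈[3,9], y∈[6,7] → 6·1 = 6.
|Q∩R|: x∈[5,9], y∈[6,9] → 4·3 = 12.
|P∩Q∩R| = 4.
|P ∪ Q ∪ R| = 76 − 28 + 4 = 52.00.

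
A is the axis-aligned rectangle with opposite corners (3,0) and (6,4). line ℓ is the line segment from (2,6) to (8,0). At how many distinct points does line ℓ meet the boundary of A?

2

The segment meets the boundary at (6,2), (4,4).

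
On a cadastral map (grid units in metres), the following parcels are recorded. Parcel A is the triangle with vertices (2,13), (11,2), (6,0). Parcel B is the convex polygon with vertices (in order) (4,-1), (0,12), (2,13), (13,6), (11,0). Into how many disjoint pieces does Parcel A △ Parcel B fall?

1

Parcel A △ Parcel B is a single connected region.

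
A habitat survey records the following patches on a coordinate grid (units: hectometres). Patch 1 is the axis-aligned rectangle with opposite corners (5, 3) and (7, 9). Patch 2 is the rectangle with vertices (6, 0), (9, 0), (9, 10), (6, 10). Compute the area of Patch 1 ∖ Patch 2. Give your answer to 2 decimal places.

|Patch 1∩Patch 2|: x∈[6,7], y∈[3,9] → 1·6 = 6.
|Patch 1| = 12.
|Patch 1 ∖ Patch 2| = |Patch 1| − |Patch 1∩Patch 2| = 12 − 6 = 6.00.

6.00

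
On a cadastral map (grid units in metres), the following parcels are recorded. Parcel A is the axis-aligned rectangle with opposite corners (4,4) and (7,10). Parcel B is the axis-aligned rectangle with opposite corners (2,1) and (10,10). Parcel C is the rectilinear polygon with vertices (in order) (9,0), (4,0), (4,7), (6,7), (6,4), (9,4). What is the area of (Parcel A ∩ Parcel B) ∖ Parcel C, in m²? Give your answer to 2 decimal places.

|Parcel A ∩ Parcel B| = 18.
|(Parcel A ∩ Parcel B) ∩ Parcel C| = 6.
|(Parcel A ∩ Parcel B) ∖ Parcel C| = 18 − 6 = 12.00.

12.00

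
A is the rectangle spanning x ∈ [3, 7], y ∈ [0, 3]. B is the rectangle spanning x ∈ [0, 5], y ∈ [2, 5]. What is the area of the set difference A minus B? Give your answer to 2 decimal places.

10.00

|A∩B|: x∈[3,5], y∈[2,3] → 2·1 = 2.
|A| = 12.
|A ∖ B| = |A| − |A∩B| = 12 − 2 = 10.00.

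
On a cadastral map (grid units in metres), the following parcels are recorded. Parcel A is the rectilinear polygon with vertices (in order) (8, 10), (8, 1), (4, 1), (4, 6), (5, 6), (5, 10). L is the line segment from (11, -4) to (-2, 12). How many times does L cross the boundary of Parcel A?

2

The segment meets the boundary at (4,4.615), (6.938,1).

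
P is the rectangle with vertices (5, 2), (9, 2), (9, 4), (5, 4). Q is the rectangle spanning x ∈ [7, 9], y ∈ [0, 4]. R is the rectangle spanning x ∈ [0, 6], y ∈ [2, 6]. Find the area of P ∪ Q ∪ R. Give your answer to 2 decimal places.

By inclusion–exclusion:
Individual areas: |P| = 8, |Q| = 8, |R| = 24.
|P∩Q|: x∈[7,9], y∈[2,4] → 2·2 = 4.
|P∩R|: x∈[5,6], y∈[2,4] → 1·2 = 2.
|Q∩R| = 0 (no overlap).
|P∩Q∩R| = 0.
|P ∪ Q ∪ R| = 40 − 6 + 0 = 34.00.

34.00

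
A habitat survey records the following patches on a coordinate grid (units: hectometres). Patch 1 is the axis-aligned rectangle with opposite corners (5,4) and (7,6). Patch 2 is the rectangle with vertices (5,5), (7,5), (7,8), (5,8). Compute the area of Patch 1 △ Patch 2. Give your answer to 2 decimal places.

6.00

|Patch 1∩Patch 2|: x∈[5,7], y∈[5,6] → 2·1 = 2.
|Patch 1 △ Patch 2| = |Patch 1| + |Patch 2| − 2·|Patch 1∩Patch 2| = 4 + 6 − 4 = 6.00.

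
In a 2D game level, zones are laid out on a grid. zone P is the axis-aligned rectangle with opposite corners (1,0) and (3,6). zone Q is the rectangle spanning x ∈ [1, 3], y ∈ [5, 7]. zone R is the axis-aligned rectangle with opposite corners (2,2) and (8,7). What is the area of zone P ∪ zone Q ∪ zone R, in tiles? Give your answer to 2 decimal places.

39.00

By inclusion–exclusion:
Individual areas: |zone P| = 12, |zone Q| = 4, |zone R| = 30.
|zone P∩zone Q|: x∈[1,3], y∈[5,6] → 2·1 = 2.
|zone P∩zone R|: x∈[2,3], y∈[2,6] → 1·4 = 4.
|zone Q∩zone R|: x∈[2,3], y∈[5,7] → 1·2 = 2.
|zone P∩zone Q∩zone R| = 1.
|zone P ∪ zone Q ∪ zone R| = 46 − 8 + 1 = 39.00.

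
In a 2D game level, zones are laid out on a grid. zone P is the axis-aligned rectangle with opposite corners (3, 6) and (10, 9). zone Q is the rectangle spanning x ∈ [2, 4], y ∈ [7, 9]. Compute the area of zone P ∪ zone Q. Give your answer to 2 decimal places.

23.00

By inclusion–exclusion:
Individual areas: |zone P| = 21, |zone Q| = 4.
|zone P∩zone Q|: x∈[3,4], y∈[7,9] → 1·2 = 2.
|zone P ∪ zone Q| = 25 − 2 = 23.00.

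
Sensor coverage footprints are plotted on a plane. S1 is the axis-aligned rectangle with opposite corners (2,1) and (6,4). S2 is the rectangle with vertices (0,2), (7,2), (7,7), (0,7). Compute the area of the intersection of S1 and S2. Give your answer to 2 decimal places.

|S1∩S2|: x∈[2,6], y∈[2,4] → 4·2 = 8.

8.00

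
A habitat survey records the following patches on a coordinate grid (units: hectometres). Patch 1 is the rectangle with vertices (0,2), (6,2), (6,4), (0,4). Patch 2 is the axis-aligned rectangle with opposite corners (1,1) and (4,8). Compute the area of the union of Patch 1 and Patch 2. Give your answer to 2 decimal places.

By inclusion–exclusion:
Individual areas: |Patch 1| = 12, |Patch 2| = 21.
|Patch 1∩Patch 2|: x∈[1,4], y∈[2,4] → 3·2 = 6.
|Patch 1 ∪ Patch 2| = 33 − 6 = 27.00.

27.00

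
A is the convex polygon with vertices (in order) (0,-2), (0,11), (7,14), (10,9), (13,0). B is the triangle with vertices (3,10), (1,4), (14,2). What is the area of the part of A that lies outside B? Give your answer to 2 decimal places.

108.61

|A| = 148.5, |A∩B| = 39.8919.
|A ∖ B| = |A| − |A∩B| = 148.5 − 39.8919 = 108.61.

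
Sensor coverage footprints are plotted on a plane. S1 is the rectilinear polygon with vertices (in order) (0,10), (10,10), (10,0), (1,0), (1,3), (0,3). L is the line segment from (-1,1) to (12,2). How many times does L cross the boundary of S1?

2

The segment meets the boundary at (10,1.846), (1,1.154).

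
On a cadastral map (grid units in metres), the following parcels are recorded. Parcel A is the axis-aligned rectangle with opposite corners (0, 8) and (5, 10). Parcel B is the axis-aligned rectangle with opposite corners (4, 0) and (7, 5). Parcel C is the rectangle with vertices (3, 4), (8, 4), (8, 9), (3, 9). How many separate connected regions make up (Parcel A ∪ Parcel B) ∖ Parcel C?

(Parcel A ∪ Parcel B) ∖ Parcel C splits into 2 disjoint pieces (area 8, area 12).

2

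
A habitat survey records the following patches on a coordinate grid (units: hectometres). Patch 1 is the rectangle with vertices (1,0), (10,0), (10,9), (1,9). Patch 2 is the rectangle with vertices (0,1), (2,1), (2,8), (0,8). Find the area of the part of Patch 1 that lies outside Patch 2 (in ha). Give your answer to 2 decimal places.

|Patch 1∩Patch 2|: x∈[1,2], y∈[1,8] → 1·7 = 7.
|Patch 1| = 81.
|Patch 1 ∖ Patch 2| = |Patch 1| − |Patch 1∩Patch 2| = 81 − 7 = 74.00.

74.00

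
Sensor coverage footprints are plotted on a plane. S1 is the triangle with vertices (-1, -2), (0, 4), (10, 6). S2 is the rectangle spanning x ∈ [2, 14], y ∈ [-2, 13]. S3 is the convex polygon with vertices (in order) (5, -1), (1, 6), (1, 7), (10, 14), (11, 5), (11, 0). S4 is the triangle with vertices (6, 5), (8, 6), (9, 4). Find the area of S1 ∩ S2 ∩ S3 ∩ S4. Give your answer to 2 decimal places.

1.73

The intersection is the polygon with vertices (8.182,5.636), (8.533,4.933), (7.8,4.4), (6,5), (6.667,5.333).
By the shoelace formula its area is 1.73.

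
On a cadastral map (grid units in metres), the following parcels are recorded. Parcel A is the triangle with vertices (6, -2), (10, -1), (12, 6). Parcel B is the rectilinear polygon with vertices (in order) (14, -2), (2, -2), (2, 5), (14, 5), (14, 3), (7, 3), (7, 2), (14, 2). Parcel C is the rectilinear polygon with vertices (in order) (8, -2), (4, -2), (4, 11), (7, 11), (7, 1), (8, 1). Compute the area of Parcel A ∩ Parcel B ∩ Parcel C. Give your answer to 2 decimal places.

The intersection is the polygon with vertices (6,-2), (8,0.667), (8,-1.5).
By the shoelace formula its area is 2.17.

2.17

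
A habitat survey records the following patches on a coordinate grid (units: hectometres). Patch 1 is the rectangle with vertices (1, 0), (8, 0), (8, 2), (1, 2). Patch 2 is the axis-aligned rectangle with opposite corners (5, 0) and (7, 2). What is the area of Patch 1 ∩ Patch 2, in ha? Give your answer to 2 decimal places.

4.00

|Patch 1∩Patch 2|: x∈[5,7], y∈[0,2] → 2·2 = 4.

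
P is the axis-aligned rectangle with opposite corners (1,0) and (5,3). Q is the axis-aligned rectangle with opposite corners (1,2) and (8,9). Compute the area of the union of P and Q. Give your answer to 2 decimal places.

57.00

By inclusion–exclusion:
Individual areas: |P| = 12, |Q| = 49.
|P∩Q|: x∈[1,5], y∈[2,3] → 4·1 = 4.
|P ∪ Q| = 61 − 4 = 57.00.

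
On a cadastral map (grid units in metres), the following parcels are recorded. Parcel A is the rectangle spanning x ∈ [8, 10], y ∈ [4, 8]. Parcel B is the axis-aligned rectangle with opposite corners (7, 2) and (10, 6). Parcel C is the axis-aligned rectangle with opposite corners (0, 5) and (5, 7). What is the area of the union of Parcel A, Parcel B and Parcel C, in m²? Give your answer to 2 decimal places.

By inclusion–exclusion:
Individual areas: |Parcel A| = 8, |Parcel B| = 12, |Parcel C| = 10.
|Parcel A∩Parcel B|: x∈[8,10], y∈[4,6] → 2·2 = 4.
|Parcel A∩Parcel C| = 0 (no overlap).
|Parcel B∩Parcel C| = 0 (no overlap).
|Parcel A∩Parcel B∩Parcel C| = 0.
|Parcel A ∪ Parcel B ∪ Parcel C| = 30 − 4 + 0 = 26.00.

26.00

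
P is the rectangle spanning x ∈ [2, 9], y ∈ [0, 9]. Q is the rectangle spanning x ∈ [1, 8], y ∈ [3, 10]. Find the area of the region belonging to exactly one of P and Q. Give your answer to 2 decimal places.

40.00

|P∩Q|: x∈[2,8], y∈[3,9] → 6·6 = 36.
|P △ Q| = |P| + |Q| − 2·|P∩Q| = 63 + 49 − 72 = 40.00.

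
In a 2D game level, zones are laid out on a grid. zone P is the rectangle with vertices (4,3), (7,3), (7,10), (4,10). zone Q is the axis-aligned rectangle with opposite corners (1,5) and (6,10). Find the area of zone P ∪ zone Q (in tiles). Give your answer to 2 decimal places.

By inclusion–exclusion:
Individual areas: |zone P| = 21, |zone Q| = 25.
|zone P∩zone Q|: x∈[4,6], y∈[5,10] → 2·5 = 10.
|zone P ∪ zone Q| = 46 − 10 = 36.00.

36.00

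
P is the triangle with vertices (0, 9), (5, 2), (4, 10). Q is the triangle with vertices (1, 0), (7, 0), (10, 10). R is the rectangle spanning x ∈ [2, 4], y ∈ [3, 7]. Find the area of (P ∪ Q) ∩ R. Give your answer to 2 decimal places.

4.45

|P ∪ Q| = 45.6381.
|(P ∪ Q) ∩ R| = 4.45.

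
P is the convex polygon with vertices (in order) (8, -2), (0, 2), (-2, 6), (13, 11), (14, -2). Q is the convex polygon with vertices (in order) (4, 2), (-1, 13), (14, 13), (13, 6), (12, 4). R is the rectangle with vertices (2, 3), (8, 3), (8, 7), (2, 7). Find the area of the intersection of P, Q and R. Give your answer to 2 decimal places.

21.37

The intersection is the polygon with vertices (2,6.4), (2,7), (8,7), (8,3), (3.546,3).
By the shoelace formula its area is 21.37.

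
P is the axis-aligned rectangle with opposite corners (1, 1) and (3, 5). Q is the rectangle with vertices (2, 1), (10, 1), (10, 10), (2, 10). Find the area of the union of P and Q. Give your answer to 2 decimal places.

76.00

By inclusion–exclusion:
Individual areas: |P| = 8, |Q| = 72.
|P∩Q|: x∈[2,3], y∈[1,5] → 1·4 = 4.
|P ∪ Q| = 80 − 4 = 76.00.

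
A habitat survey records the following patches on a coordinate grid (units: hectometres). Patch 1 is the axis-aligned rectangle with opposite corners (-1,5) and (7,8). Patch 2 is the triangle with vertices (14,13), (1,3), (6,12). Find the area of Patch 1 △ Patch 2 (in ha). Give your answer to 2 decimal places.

|Patch 1| = 24, |Patch 2| = 33.5, |Patch 1∩Patch 2| = 7.7205.
|Patch 1 △ Patch 2| = |Patch 1| + |Patch 2| − 2·|Patch 1∩Patch 2| = 24 + 33.5 − 15.441 = 42.06.

42.06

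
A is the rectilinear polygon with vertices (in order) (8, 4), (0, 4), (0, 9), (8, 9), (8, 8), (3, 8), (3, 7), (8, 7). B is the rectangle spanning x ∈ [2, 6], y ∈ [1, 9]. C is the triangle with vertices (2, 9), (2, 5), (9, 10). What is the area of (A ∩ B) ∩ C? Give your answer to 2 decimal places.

7.80

The region (A ∩ B) ∩ C is the polygon with vertices (2,9), (6,9), (6,8), (3,8), (3,7), (4.8,7), (2,5).
By the shoelace formula its area is 7.80.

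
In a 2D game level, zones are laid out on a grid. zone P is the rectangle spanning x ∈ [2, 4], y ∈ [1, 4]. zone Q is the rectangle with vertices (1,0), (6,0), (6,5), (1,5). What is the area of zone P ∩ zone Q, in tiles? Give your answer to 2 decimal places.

|zone P∩zone Q|: x∈[2,4], y∈[1,4] → 2·3 = 6.

6.00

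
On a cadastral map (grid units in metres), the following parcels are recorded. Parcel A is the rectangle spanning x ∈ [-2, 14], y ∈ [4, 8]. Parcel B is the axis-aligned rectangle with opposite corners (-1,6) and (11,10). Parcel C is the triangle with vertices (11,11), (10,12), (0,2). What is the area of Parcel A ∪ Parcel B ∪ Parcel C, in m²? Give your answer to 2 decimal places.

91.33

By inclusion–exclusion:
Individual areas: |Parcel A| = 64, |Parcel B| = 48, |Parcel C| = 10.
|Parcel A∩Parcel B|: x∈[-1,11], y∈[6,8] → 12·2 = 24.
|Parcel A∩Parcel C| = 3.5556.
|Parcel B∩Parcel C| = 5.3333.
|Parcel A∩Parcel B∩Parcel C| = 2.2222.
|Parcel A ∪ Parcel B ∪ Parcel C| = 122 − 32.8889 + 2.2222 = 91.33.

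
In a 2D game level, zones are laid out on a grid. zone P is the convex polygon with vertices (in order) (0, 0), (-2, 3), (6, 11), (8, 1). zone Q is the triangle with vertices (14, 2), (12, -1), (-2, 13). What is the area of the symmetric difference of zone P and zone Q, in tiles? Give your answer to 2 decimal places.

|zone P| = 61, |zone Q| = 35, |zone P∩zone Q| = 8.4501.
|zone P △ zone Q| = |zone P| + |zone Q| − 2·|zone P∩zone Q| = 61 + 35 − 16.9002 = 79.10.

79.10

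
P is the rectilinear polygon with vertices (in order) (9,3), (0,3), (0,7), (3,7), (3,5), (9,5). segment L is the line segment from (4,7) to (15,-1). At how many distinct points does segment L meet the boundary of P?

2

The segment meets the boundary at (6.75,5), (9,3.364).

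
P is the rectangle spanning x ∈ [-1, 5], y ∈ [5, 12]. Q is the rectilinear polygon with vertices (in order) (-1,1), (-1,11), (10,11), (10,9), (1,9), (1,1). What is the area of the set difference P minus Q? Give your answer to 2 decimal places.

22.00

|P| = 42, |P∩Q| = 20.
|P ∖ Q| = |P| − |P∩Q| = 42 − 20 = 22.00.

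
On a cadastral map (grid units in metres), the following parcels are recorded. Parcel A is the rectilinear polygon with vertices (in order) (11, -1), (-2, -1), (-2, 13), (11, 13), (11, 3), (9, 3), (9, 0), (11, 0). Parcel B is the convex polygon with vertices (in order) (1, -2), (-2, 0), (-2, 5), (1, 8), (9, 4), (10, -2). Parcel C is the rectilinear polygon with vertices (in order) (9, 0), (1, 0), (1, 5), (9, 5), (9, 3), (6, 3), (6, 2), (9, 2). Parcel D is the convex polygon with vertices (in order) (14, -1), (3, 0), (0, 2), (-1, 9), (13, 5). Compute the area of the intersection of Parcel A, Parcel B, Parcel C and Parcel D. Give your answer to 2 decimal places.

34.67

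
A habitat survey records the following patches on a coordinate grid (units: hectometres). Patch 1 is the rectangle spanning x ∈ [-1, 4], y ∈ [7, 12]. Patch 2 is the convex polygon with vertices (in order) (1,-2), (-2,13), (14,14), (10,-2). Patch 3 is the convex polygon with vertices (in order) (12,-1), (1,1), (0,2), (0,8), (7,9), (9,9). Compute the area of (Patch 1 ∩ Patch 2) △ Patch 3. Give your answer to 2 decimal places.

102.61

|Patch 1 ∩ Patch 2| = 24.9.
|(Patch 1 ∩ Patch 2) ∩ Patch 3| = 5.1429.
|(Patch 1 ∩ Patch 2) △ Patch 3| = 24.9 + 88 − 10.2857 = 102.61.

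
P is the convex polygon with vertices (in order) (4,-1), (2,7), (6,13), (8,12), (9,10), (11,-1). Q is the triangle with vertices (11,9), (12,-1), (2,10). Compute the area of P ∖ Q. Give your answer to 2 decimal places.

56.15

|P| = 86, |P∩Q| = 29.8468.
|P ∖ Q| = |P| − |P∩Q| = 86 − 29.8468 = 56.15.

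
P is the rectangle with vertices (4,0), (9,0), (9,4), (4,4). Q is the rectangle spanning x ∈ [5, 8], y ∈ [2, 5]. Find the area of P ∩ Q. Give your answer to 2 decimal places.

6.00

|P∩Q|: x∈[5,8], y∈[2,4] → 3·2 = 6.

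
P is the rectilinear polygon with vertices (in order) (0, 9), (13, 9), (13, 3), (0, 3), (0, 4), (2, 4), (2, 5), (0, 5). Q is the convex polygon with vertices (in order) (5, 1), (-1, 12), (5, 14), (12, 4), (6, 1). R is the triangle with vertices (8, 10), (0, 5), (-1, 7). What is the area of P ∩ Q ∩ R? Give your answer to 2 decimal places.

5.06

The intersection is the polygon with vertices (1.308,7.769), (5,9), (6.4,9), (2.102,6.314).
By the shoelace formula its area is 5.06.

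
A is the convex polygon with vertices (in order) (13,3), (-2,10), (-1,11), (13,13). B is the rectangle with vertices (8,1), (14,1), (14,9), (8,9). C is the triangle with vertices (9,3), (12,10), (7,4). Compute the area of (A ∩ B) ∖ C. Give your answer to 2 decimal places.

|A ∩ B| = 24.1667.
|(A ∩ B) ∩ C| = 4.9807.
|(A ∩ B) ∖ C| = 24.1667 − 4.9807 = 19.19.

19.19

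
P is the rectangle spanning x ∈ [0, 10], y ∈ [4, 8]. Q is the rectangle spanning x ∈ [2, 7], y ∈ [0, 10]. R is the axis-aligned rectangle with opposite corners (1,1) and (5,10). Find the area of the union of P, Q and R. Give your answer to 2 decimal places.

75.00

By inclusion–exclusion:
Individual areas: |P| = 40, |Q| = 50, |R| = 36.
|P∩Q|: x∈[2,7], y∈[4,8] → 5·4 = 20.
|P∩R|: x∈[1,5], y∈[4,8] → 4·4 = 16.
|Q∩R|: x∈[2,5], y∈[1,10] → 3·9 = 27.
|P∩Q∩R| = 12.
|P ∪ Q ∪ R| = 126 − 63 + 12 = 75.00.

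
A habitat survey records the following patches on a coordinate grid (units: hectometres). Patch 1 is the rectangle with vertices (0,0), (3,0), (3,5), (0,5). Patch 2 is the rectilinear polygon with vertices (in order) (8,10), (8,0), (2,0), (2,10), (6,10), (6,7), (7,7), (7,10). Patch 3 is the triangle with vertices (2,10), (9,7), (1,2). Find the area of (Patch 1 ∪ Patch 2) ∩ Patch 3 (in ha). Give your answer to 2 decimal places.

26.34

|Patch 1 ∪ Patch 2| = 67.
|(Patch 1 ∪ Patch 2) ∩ Patch 3| = 26.34.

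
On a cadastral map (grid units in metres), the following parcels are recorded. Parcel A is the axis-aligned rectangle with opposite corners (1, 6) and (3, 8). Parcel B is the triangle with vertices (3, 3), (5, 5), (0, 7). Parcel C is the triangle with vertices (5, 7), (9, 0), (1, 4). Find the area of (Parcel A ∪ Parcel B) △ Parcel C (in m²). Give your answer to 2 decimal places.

|Parcel A ∪ Parcel B| = 10.55.
|(Parcel A ∪ Parcel B) ∩ Parcel C| = 4.2609.
|(Parcel A ∪ Parcel B) △ Parcel C| = 10.55 + 20 − 8.5217 = 22.03.

22.03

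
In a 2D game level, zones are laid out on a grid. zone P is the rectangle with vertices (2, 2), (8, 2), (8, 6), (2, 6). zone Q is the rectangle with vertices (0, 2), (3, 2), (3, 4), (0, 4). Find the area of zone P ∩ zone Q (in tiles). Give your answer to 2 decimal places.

2.00

|zone P∩zone Q|: x∈[2,3], y∈[2,4] → 1·2 = 2.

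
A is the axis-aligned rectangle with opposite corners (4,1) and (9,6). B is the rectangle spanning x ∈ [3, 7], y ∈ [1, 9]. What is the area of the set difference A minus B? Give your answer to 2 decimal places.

10.00

|A∩B|: x∈[4,7], y∈[1,6] → 3·5 = 15.
|A| = 25.
|A ∖ B| = |A| − |A∩B| = 25 − 15 = 10.00.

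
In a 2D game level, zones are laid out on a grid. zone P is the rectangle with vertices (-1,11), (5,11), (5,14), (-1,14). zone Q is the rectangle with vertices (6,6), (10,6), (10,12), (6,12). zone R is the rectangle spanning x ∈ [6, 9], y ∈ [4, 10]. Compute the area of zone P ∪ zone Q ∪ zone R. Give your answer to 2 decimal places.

48.00

By inclusion–exclusion:
Individual areas: |zone P| = 18, |zone Q| = 24, |zone R| = 18.
|zone P∩zone Q| = 0 (no overlap).
|zone P∩zone R| = 0 (no overlap).
|zone Q∩zone R|: x∈[6,9], y∈[6,10] → 3·4 = 12.
|zone P∩zone Q∩zone R| = 0.
|zone P ∪ zone Q ∪ zone R| = 60 − 12 + 0 = 48.00.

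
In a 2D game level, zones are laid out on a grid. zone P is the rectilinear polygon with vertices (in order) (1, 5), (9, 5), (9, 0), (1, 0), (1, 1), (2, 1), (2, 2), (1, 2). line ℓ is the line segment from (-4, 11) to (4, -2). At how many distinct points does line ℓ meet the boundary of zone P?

4

The segment meets the boundary at (2.769,0), (2,1.25), (1.538,2), (1,2.875).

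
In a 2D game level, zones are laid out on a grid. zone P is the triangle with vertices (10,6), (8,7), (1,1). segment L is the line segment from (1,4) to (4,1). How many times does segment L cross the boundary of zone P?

The segment meets the boundary at (2.929,2.071), (2.615,2.385).

2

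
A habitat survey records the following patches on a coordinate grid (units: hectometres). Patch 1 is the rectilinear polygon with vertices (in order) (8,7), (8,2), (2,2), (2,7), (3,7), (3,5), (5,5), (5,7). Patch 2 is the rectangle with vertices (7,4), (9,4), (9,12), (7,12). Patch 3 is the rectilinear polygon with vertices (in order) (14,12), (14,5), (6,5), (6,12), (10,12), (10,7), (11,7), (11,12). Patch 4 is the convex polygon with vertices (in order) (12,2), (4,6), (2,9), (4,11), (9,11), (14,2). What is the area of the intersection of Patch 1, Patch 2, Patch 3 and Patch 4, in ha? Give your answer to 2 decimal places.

2.00

The intersection is the polygon with vertices (8,7), (8,5), (7,5), (7,7).
By the shoelace formula its area is 2.00.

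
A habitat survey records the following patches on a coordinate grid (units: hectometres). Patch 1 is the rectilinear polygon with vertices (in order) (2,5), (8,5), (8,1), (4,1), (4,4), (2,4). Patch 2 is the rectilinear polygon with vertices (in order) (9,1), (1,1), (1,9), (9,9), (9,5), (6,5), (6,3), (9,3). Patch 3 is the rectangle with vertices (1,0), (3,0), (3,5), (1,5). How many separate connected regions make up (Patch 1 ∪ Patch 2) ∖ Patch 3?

(Patch 1 ∪ Patch 2) ∖ Patch 3 is a single connected region.

1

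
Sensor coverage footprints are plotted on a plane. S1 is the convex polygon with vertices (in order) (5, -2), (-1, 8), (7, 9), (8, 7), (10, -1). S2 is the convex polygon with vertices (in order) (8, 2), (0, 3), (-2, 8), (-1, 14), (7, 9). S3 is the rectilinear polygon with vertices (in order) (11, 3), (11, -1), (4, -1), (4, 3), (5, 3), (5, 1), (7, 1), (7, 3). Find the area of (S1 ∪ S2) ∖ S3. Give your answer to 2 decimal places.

88.40

|S1 ∪ S2| = 106.2703.
|(S1 ∪ S2) ∩ S3| = 17.8667.
|(S1 ∪ S2) ∖ S3| = 106.2703 − 17.8667 = 88.40.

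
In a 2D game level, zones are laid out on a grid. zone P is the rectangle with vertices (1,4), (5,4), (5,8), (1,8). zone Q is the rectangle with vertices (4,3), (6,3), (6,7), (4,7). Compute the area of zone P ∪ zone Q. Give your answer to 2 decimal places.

By inclusion–exclusion:
Individual areas: |zone P| = 16, |zone Q| = 8.
|zone P∩zone Q|: x∈[4,5], y∈[4,7] → 1·3 = 3.
|zone P ∪ zone Q| = 24 − 3 = 21.00.

21.00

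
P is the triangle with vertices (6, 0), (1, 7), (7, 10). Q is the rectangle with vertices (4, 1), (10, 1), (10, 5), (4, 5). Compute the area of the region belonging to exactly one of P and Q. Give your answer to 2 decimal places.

36.41

|P| = 28.5, |Q| = 24, |P∩Q| = 8.0429.
|P △ Q| = |P| + |Q| − 2·|P∩Q| = 28.5 + 24 − 16.0857 = 36.41.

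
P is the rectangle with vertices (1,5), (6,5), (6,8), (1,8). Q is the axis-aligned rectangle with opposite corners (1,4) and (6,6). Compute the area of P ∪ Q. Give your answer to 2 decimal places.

By inclusion–exclusion:
Individual areas: |P| = 15, |Q| = 10.
|P∩Q|: x∈[1,6], y∈[5,6] → 5·1 = 5.
|P ∪ Q| = 25 − 5 = 20.00.

20.00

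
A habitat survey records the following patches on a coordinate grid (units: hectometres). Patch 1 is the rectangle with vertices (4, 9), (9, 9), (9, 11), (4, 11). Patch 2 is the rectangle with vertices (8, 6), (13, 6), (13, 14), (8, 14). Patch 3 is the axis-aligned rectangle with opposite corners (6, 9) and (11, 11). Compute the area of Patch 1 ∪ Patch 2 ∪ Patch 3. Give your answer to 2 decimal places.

By inclusion–exclusion:
Individual areas: |Patch 1| = 10, |Patch 2| = 40, |Patch 3| = 10.
|Patch 1∩Patch 2|: x∈[8,9], y∈[9,11] → 1·2 = 2.
|Patch 1∩Patch 3|: x∈[6,9], y∈[9,11] → 3·2 = 6.
|Patch 2∩Patch 3|: x∈[8,11], y∈[9,11] → 3·2 = 6.
|Patch 1∩Patch 2∩Patch 3| = 2.
|Patch 1 ∪ Patch 2 ∪ Patch 3| = 60 − 14 + 2 = 48.00.

48.00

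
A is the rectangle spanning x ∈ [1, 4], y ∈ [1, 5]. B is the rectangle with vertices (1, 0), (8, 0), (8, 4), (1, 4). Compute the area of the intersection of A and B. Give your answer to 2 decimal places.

|A∩B|: x∈[1,4], y∈[1,4] → 3·3 = 9.

9.00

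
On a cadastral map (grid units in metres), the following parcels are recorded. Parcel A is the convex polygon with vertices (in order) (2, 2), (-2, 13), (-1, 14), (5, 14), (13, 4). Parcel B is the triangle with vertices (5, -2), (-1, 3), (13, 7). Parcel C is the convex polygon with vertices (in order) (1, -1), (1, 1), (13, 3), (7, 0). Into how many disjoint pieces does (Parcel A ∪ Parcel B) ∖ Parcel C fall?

2

(Parcel A ∪ Parcel B) ∖ Parcel C splits into 2 disjoint pieces (area 118.2875, area 2.8382).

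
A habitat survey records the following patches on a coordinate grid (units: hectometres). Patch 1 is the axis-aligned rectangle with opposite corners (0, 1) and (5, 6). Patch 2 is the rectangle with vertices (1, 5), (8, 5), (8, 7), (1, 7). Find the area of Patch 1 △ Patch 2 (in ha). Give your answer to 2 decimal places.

31.00

|Patch 1∩Patch 2|: x∈[1,5], y∈[5,6] → 4·1 = 4.
|Patch 1 △ Patch 2| = |Patch 1| + |Patch 2| − 2·|Patch 1∩Patch 2| = 25 + 14 − 8 = 31.00.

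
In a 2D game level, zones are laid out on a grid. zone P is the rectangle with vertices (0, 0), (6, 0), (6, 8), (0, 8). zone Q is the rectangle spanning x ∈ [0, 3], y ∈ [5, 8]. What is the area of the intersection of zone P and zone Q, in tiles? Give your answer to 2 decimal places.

|zone P∩zone Q|: x∈[0,3], y∈[5,8] → 3·3 = 9.

9.00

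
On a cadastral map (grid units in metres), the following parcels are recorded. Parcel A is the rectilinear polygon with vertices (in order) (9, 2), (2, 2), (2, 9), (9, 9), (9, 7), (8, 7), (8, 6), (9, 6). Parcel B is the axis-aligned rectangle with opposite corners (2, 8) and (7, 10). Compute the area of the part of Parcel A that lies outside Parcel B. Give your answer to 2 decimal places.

|Parcel A| = 48, |Parcel A∩Parcel B| = 5.
|Parcel A ∖ Parcel B| = |Parcel A| − |Parcel A∩Parcel B| = 48 − 5 = 43.00.

43.00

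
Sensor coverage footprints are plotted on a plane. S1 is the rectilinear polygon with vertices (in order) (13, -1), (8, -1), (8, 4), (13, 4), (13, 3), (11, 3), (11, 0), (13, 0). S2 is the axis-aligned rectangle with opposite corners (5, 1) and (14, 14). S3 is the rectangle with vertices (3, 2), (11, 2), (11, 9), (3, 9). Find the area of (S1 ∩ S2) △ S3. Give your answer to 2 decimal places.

|S1 ∩ S2| = 11.
|(S1 ∩ S2) ∩ S3| = 6.
|(S1 ∩ S2) △ S3| = 11 + 56 − 12 = 55.00.

55.00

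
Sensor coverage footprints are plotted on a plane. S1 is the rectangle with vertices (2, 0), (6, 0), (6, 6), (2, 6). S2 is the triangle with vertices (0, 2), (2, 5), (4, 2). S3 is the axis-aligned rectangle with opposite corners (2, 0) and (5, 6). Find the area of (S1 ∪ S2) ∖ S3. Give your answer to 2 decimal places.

|S1 ∪ S2| = 27.
|(S1 ∪ S2) ∩ S3| = 18.
|(S1 ∪ S2) ∖ S3| = 27 − 18 = 9.00.

9.00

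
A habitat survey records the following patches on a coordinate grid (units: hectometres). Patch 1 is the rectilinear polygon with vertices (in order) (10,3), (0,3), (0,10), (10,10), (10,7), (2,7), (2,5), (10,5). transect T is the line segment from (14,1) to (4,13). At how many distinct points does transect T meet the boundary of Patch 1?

The segment meets the boundary at (6.5,10), (9,7).

2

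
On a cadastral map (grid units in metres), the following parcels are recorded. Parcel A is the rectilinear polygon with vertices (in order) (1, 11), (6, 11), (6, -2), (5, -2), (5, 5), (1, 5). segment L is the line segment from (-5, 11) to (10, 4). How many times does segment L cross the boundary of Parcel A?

2

The segment meets the boundary at (6,5.867), (1,8.2).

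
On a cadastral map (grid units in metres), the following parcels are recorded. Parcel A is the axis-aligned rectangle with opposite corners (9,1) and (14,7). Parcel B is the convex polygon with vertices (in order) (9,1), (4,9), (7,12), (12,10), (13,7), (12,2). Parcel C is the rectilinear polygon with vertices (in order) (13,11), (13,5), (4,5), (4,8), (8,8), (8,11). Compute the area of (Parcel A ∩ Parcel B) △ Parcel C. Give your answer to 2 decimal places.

45.80

|Parcel A ∩ Parcel B| = 19.
|(Parcel A ∩ Parcel B) ∩ Parcel C| = 7.6.
|(Parcel A ∩ Parcel B) △ Parcel C| = 19 + 42 − 15.2 = 45.80.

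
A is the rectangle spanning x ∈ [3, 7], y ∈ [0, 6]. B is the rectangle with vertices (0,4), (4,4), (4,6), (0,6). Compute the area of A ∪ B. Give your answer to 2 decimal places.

30.00

By inclusion–exclusion:
Individual areas: |A| = 24, |B| = 8.
|A∩B|: x∈[3,4], y∈[4,6] → 1·2 = 2.
|A ∪ B| = 32 − 2 = 30.00.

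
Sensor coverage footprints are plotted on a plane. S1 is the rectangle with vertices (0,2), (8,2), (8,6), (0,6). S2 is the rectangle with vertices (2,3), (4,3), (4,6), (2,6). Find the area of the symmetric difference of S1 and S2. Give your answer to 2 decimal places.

|S1∩S2|: x∈[2,4], y∈[3,6] → 2·3 = 6.
|S1 △ S2| = |S1| + |S2| − 2·|S1∩S2| = 32 + 6 − 12 = 26.00.

26.00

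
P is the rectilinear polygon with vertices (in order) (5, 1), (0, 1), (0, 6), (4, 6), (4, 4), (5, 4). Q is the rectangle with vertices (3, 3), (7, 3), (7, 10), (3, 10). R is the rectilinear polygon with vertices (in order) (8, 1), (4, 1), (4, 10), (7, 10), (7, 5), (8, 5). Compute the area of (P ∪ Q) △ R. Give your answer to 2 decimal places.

32.00

|P ∪ Q| = 47.
|(P ∪ Q) ∩ R| = 23.
|(P ∪ Q) △ R| = 47 + 31 − 46 = 32.00.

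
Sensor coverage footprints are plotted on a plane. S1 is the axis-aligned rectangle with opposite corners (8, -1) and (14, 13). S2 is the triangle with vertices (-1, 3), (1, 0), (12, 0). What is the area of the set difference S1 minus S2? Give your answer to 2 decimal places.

|S1| = 84, |S1∩S2| = 1.8462.
|S1 ∖ S2| = |S1| − |S1∩S2| = 84 − 1.8462 = 82.15.

82.15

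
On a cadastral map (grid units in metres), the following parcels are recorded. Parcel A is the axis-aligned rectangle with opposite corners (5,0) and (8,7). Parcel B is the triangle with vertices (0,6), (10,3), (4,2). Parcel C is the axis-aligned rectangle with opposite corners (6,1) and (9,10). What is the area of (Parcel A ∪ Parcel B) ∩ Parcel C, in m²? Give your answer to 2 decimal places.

The region (Parcel A ∪ Parcel B) ∩ Parcel C is the polygon with vertices (8,7), (8,3.6), (9,3.3), (9,2.833), (8,2.667), (8,1), (6,1), (6,7).
By the shoelace formula its area is 12.70.

12.70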